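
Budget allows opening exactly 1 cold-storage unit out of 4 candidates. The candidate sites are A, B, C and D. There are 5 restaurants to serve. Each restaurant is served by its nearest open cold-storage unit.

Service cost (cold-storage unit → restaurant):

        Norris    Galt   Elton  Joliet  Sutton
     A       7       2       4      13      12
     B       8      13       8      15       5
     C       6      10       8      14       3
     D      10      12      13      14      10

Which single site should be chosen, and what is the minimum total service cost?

With exactly 1 open, each restaurant uses its cheapest among the chosen.
{A}: Norris→A 7, Galt→A 2, Elton→A 4, Joliet→A 13, Sutton→A 12. Service cost 38.
{C}: service cost 41
{B}: service cost 49
Among all 4 size-1 choices, {A} is lowest.

Choose A only; total service cost 38.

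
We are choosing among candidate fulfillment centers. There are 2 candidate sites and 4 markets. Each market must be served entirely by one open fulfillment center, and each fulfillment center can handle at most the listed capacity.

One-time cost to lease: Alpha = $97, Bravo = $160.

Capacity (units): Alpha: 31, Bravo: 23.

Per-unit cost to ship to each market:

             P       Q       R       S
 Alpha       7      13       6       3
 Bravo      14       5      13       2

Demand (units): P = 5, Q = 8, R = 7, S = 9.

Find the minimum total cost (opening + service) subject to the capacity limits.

Open {Alpha}: P→Alpha 7·5=35, Q→Alpha 13·8=104, R→Alpha 6·7=42, S→Alpha 3·9=27.
Loads: Alpha carries 29/31. Service 208; fixed 97; total 305.
Next best feasible plan costs 392.

Minimum total cost: 305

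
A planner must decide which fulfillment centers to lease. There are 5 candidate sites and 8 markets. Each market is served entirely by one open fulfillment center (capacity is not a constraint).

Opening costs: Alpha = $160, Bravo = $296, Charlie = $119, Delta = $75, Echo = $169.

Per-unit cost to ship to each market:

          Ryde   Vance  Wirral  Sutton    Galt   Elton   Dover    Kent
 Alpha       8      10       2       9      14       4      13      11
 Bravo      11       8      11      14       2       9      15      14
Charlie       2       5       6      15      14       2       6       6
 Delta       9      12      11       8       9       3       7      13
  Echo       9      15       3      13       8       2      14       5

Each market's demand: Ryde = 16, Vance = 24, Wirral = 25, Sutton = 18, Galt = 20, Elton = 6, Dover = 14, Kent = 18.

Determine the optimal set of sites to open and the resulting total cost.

Open Charlie and Delta; minimum total cost 1024.

For any fixed open set, each market goes to its cheapest open site; total = fixed + service.
{Charlie, Delta}: Ryde→Charlie 2·16=32, Vance→Charlie 5·24=120, Wirral→Charlie 6·25=150, Sutton→Delta 8·18=144, Galt→Delta 9·20=180, Elton→Charlie 2·6=12, Dover→Charlie 6·14=84, Kent→Charlie 6·18=108. Service 830; fixed 194; total 1024.
{Charlie, Delta, Echo}: service 717 + fixed 363 = 1080
{Alpha, Charlie, Delta}: service 730 + fixed 354 = 1084
{Alpha, Bravo, Charlie, Delta, Echo}: Ryde→Charlie 2·16=32, Vance→Charlie 5·24=120, Wirral→Alpha 2·25=50, Sutton→Delta 8·18=144, Galt→Bravo 2·20=40, Elton→Charlie 2·6=12, Dover→Charlie 6·14=84, Kent→Echo 5·18=90. Service 572; fixed 819; total 1391.
No other subset beats 1024.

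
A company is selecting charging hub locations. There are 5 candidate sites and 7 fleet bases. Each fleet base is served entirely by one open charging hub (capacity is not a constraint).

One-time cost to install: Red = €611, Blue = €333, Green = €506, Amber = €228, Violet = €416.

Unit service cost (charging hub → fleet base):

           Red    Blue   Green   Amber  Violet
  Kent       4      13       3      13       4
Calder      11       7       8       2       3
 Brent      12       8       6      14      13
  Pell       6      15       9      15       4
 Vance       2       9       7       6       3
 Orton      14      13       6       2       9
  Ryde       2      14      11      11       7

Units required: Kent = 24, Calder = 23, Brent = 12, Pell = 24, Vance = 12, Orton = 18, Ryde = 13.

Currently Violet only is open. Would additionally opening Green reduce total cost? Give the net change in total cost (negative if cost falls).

No — net change +344 (cost rises by 344).

Current service cost with {Violet}: 706.
Adding Green: each fleet base re-picks its cheapest; new service cost 544, saving 162.
Extra fixed cost: 506. Net change = 506 − 162 = 344.
(Totals: 1122 → 1466.)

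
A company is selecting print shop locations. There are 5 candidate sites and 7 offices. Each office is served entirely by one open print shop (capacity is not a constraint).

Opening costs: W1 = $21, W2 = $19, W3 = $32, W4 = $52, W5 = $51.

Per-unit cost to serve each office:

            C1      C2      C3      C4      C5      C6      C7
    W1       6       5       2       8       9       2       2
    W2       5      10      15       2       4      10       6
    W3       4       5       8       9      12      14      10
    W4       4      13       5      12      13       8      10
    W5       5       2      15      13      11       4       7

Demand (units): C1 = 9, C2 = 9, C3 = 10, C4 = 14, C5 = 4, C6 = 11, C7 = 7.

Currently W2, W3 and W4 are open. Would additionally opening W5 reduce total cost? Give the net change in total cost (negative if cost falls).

Current service cost with {W2, W3, W4}: 305.
Adding W5: each office re-picks its cheapest; new service cost 234, saving 71.
Extra fixed cost: 51. Net change = 51 − 71 = -20.
(Totals: 408 → 388.)

Yes — net change −20 (cost falls by 20).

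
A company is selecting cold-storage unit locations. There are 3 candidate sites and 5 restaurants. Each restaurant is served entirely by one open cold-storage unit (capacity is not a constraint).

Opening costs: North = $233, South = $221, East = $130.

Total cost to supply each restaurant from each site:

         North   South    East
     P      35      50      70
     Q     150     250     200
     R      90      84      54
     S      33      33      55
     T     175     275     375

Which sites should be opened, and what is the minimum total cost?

Open North only; minimum total cost 716.

For any fixed open set, each restaurant goes to its cheapest open site; total = fixed + service.
{North}: P→North 35, Q→North 150, R→North 90, S→North 33, T→North 175. Service 483; fixed 233; total 716.
{North, East}: service 447 + fixed 363 = 810
{East}: P→East 70, Q→East 200, R→East 54, S→East 55, T→East 375. Service 754; fixed 130; total 884.
{North, South, East}: service 447 + fixed 584 = 1031
(All 7 nonempty subsets were checked; North only is lowest.)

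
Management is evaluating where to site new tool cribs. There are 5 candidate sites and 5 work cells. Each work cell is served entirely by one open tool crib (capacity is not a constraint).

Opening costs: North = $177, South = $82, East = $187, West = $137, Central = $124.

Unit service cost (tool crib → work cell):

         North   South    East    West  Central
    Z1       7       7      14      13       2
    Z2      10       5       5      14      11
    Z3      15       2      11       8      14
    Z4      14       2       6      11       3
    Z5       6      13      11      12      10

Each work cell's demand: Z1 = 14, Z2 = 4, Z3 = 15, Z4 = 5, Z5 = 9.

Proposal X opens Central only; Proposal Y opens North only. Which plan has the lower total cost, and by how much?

Proposal X is cheaper by 153.

Proposal X: {Central}: Z1→Central 2·14=28, Z2→Central 11·4=44, Z3→Central 14·15=210, Z4→Central 3·5=15, Z5→Central 10·9=90. Service 387; fixed 124; total 511.
Proposal Y: {North}: Z1→North 7·14=98, Z2→North 10·4=40, Z3→North 15·15=225, Z4→North 14·5=70, Z5→North 6·9=54. Service 487; fixed 177; total 664.
Difference: |511 − 664| = 153.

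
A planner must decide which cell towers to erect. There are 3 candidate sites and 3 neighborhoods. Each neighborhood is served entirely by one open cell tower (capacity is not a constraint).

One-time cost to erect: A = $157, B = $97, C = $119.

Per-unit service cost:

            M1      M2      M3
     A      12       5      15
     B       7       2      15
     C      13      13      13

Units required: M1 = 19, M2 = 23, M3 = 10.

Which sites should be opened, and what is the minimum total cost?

Open B only; minimum total cost 426.

For any fixed open set, each neighborhood goes to its cheapest open site; total = fixed + service.
{B}: M1→B 7·19=133, M2→B 2·23=46, M3→B 15·10=150. Service 329; fixed 97; total 426.
{B, C}: M1→B 7·19=133, M2→B 2·23=46, M3→C 13·10=130. Service 309; fixed 216; total 525.
{A, B}: M1→B 7·19=133, M2→B 2·23=46, M3→A 15·10=150. Service 329; fixed 254; total 583.
{A, B, C}: M1→B 7·19=133, M2→B 2·23=46, M3→C 13·10=130. Service 309; fixed 373; total 682.
No other subset beats 426.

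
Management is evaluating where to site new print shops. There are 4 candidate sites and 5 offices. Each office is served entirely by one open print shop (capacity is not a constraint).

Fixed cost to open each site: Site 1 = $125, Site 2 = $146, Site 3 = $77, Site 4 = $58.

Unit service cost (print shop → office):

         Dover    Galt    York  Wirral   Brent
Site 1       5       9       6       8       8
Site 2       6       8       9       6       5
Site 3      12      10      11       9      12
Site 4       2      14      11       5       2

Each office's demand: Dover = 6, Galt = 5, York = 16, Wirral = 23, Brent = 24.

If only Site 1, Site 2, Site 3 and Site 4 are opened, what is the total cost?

Total cost: 717

Each office is assigned to its cheapest site among the open ones.
{Site 1, Site 2, Site 3, Site 4}: Dover→Site 4 2·6=12, Galt→Site 2 8·5=40, York→Site 1 6·16=96, Wirral→Site 4 5·23=115, Brent→Site 4 2·24=48. Service 311; fixed 406; total 717.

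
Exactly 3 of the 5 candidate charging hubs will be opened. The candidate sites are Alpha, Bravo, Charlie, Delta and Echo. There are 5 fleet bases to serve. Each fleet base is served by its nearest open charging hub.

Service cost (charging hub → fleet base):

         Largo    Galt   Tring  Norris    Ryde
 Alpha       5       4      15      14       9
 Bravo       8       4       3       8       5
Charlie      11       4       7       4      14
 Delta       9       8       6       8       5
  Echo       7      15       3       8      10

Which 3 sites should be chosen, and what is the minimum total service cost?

With exactly 3 open, each fleet base uses its cheapest among the chosen.
{Alpha, Bravo, Charlie}: Largo→Alpha 5, Galt→Alpha 4, Tring→Bravo 3, Norris→Charlie 4, Ryde→Bravo 5. Service cost 21.
{Bravo, Charlie, Echo}: service cost 23
{Charlie, Delta, Echo}: service cost 23
Among all 10 size-3 choices, {Alpha, Bravo, Charlie} is lowest.

Choose Alpha, Bravo and Charlie; total service cost 21.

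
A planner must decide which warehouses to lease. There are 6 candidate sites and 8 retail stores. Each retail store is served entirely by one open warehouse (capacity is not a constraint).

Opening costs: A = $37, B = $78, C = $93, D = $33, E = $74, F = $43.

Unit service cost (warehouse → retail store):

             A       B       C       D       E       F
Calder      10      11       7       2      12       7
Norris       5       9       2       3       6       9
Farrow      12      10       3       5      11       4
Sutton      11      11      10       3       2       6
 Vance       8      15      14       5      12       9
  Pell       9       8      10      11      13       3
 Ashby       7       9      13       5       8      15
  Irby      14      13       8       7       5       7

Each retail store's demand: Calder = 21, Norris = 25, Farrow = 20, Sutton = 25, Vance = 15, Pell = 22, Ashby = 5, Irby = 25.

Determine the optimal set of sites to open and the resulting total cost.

Open D, E and F; minimum total cost 688.

For any fixed open set, each retail store goes to its cheapest open site; total = fixed + service.
{D, E, F}: Calder→D 2·21=42, Norris→D 3·25=75, Farrow→F 4·20=80, Sutton→E 2·25=50, Vance→D 5·15=75, Pell→F 3·22=66, Ashby→D 5·5=25, Irby→E 5·25=125. Service 538; fixed 150; total 688.
{D, F}: service 613 + fixed 76 = 689
{A, D, E, F}: service 538 + fixed 187 = 725
{A, B, C, D, E, F}: service 493 + fixed 358 = 851
No other subset beats 688.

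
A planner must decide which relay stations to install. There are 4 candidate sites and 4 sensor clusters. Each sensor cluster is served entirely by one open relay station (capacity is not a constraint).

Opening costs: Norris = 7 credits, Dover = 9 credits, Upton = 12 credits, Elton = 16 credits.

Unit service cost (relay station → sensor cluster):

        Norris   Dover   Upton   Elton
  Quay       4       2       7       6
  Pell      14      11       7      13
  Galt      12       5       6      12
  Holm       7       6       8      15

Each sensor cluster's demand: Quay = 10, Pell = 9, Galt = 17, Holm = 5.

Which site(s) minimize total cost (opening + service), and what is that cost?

For any fixed open set, each sensor cluster goes to its cheapest open site; total = fixed + service.
{Dover, Upton}: Quay→Dover 2·10=20, Pell→Upton 7·9=63, Galt→Dover 5·17=85, Holm→Dover 6·5=30. Service 198; fixed 21; total 219.
{Norris, Dover, Upton}: Quay→Dover 2·10=20, Pell→Upton 7·9=63, Galt→Dover 5·17=85, Holm→Dover 6·5=30. Service 198; fixed 28; total 226.
{Dover, Upton, Elton}: Quay→Dover 2·10=20, Pell→Upton 7·9=63, Galt→Dover 5·17=85, Holm→Dover 6·5=30. Service 198; fixed 37; total 235.
{Norris, Dover, Upton, Elton}: service 198 + fixed 44 = 242
No other subset beats 219.

Open Dover and Upton; minimum total cost 219.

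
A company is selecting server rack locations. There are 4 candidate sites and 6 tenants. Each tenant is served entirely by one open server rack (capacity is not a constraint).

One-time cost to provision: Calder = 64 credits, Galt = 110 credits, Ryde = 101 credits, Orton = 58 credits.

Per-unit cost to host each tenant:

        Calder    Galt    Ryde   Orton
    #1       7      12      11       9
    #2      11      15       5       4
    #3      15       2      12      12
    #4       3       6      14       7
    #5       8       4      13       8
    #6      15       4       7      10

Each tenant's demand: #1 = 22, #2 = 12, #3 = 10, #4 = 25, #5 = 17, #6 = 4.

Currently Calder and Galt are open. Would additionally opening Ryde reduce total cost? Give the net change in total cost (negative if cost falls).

Current service cost with {Calder, Galt}: 465.
Adding Ryde: each tenant re-picks its cheapest; new service cost 393, saving 72.
Extra fixed cost: 101. Net change = 101 − 72 = 29.
(Totals: 639 → 668.)

No — net change +29 (cost rises by 29).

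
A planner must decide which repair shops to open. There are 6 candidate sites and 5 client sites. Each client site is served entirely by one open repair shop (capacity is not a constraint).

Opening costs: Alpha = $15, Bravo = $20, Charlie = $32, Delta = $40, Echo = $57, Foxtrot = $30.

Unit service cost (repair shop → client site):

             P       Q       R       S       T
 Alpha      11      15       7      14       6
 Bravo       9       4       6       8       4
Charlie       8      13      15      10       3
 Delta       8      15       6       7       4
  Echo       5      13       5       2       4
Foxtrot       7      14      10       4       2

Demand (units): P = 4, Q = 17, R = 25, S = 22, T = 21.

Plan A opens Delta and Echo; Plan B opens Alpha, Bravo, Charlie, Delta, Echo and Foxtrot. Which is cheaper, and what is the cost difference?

Plan A: {Delta, Echo}: P→Echo 5·4=20, Q→Echo 13·17=221, R→Echo 5·25=125, S→Echo 2·22=44, T→Delta 4·21=84. Service 494; fixed 97; total 591.
Plan B: {Alpha, Bravo, Charlie, Delta, Echo, Foxtrot}: P→Echo 5·4=20, Q→Bravo 4·17=68, R→Echo 5·25=125, S→Echo 2·22=44, T→Foxtrot 2·21=42. Service 299; fixed 194; total 493.
Difference: |591 − 493| = 98.

Plan B is cheaper by 98.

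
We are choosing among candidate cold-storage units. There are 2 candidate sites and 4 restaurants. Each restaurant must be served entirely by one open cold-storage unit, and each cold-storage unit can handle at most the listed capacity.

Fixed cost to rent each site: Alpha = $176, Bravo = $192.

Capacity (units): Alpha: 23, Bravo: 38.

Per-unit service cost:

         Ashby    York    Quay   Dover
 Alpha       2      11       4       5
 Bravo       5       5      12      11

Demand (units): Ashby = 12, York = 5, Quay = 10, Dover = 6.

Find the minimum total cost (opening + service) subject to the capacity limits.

Open {Bravo}: Ashby→Bravo 5·12=60, York→Bravo 5·5=25, Quay→Bravo 12·10=120, Dover→Bravo 11·6=66.
Loads: Bravo carries 33/38. Service 271; fixed 192; total 463.
Next best feasible plan costs 523.

Minimum total cost: 463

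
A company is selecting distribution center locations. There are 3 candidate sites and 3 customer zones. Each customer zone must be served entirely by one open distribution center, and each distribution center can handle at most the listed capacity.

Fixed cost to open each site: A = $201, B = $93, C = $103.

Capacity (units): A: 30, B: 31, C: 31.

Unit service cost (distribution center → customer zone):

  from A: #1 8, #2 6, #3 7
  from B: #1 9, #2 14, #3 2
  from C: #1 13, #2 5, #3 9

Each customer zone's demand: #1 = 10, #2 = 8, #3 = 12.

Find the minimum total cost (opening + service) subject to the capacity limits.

Minimum total cost: 319

Open {B}: #1→B 9·10=90, #2→B 14·8=112, #3→B 2·12=24.
Loads: B carries 30/31. Service 226; fixed 93; total 319.
Next best feasible plan costs 350.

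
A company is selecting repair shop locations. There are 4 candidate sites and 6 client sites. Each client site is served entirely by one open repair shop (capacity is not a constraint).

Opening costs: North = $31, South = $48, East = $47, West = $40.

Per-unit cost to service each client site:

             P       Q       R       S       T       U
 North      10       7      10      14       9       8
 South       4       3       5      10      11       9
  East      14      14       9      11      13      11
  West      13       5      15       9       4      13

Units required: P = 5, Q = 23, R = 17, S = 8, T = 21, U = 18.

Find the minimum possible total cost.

For any fixed open set, each client site goes to its cheapest open site; total = fixed + service.
{South, West}: P→South 4·5=20, Q→South 3·23=69, R→South 5·17=85, S→West 9·8=72, T→West 4·21=84, U→South 9·18=162. Service 492; fixed 88; total 580.
{North, South, West}: P→South 4·5=20, Q→South 3·23=69, R→South 5·17=85, S→West 9·8=72, T→West 4·21=84, U→North 8·18=144. Service 474; fixed 119; total 593.
{South, East, West}: service 492 + fixed 135 = 627
{North, South, East, West}: P→South 4·5=20, Q→South 3·23=69, R→South 5·17=85, S→West 9·8=72, T→West 4·21=84, U→North 8·18=144. Service 474; fixed 166; total 640.
No other subset beats 580.

Minimum total cost: 580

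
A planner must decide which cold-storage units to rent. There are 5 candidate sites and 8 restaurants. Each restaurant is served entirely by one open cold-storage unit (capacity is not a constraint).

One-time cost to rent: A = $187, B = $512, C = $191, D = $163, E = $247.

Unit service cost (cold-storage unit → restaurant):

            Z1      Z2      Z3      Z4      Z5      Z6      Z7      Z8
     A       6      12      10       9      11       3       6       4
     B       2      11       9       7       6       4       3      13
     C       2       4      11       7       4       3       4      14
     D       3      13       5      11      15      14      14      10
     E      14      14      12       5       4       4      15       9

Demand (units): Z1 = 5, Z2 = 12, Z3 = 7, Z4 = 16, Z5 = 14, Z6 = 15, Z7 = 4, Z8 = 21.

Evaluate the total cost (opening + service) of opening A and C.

Total cost: 819

Each restaurant is assigned to its cheapest site among the open ones.
{A, C}: Z1→C 2·5=10, Z2→C 4·12=48, Z3→A 10·7=70, Z4→C 7·16=112, Z5→C 4·14=56, Z6→A 3·15=45, Z7→C 4·4=16, Z8→A 4·21=84. Service 441; fixed 378; total 819.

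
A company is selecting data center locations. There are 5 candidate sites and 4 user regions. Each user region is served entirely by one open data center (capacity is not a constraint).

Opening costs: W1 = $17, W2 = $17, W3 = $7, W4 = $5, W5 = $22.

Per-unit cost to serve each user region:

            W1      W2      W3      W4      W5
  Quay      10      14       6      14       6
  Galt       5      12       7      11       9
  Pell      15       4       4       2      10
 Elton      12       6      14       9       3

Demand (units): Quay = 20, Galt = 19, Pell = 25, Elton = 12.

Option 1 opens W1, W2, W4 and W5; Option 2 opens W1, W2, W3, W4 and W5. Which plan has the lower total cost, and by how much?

Option 1 is cheaper by 7.

Option 1: {W1, W2, W4, W5}: Quay→W5 6·20=120, Galt→W1 5·19=95, Pell→W4 2·25=50, Elton→W5 3·12=36. Service 301; fixed 61; total 362.
Option 2: {W1, W2, W3, W4, W5}: Quay→W3 6·20=120, Galt→W1 5·19=95, Pell→W4 2·25=50, Elton→W5 3·12=36. Service 301; fixed 68; total 369.
Difference: |362 − 369| = 7.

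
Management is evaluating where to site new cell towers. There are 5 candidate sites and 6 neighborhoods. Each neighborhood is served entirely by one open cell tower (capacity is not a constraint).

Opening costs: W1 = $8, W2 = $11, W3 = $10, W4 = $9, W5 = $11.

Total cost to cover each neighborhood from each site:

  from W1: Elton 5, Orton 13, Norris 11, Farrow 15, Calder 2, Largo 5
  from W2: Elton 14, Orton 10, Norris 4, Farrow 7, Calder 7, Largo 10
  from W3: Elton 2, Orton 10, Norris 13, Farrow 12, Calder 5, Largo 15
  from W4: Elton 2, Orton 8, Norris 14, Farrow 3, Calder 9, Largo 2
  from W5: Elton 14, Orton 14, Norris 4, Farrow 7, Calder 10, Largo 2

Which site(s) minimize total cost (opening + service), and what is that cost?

Open W1 and W4; minimum total cost 45.

For any fixed open set, each neighborhood goes to its cheapest open site; total = fixed + service.
{W1, W4}: Elton→W4 2, Orton→W4 8, Norris→W1 11, Farrow→W4 3, Calder→W1 2, Largo→W4 2. Service 28; fixed 17; total 45.
{W2, W4}: Elton→W4 2, Orton→W4 8, Norris→W2 4, Farrow→W4 3, Calder→W2 7, Largo→W4 2. Service 26; fixed 20; total 46.
{W4}: service 38 + fixed 9 = 47
{W1, W2, W3, W4, W5}: Elton→W3 2, Orton→W4 8, Norris→W2 4, Farrow→W4 3, Calder→W1 2, Largo→W4 2. Service 21; fixed 49; total 70.
No other subset beats 45.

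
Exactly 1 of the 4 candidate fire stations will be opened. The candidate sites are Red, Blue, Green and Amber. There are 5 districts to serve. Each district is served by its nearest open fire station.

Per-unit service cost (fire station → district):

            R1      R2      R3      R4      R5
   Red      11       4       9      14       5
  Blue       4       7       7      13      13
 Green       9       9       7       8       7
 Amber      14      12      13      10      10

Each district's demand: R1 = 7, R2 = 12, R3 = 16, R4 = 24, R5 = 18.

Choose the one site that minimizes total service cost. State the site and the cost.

Choose Green only; total service cost 601.

With exactly 1 open, each district uses its cheapest among the chosen.
{Green}: R1→Green 9·7=63, R2→Green 9·12=108, R3→Green 7·16=112, R4→Green 8·24=192, R5→Green 7·18=126. Service cost 601.
{Red}: service cost 695
{Blue}: service cost 770
Among all 4 size-1 choices, {Green} is lowest.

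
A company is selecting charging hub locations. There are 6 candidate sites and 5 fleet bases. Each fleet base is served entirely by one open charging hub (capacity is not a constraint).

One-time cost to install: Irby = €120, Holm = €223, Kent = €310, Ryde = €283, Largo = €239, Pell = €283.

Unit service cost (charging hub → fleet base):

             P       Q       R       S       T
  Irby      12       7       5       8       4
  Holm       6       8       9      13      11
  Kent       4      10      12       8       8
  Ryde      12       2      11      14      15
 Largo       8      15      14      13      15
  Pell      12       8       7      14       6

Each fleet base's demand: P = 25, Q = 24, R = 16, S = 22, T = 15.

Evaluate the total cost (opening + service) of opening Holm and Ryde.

Total cost: 1299

Each fleet base is assigned to its cheapest site among the open ones.
{Holm, Ryde}: P→Holm 6·25=150, Q→Ryde 2·24=48, R→Holm 9·16=144, S→Holm 13·22=286, T→Holm 11·15=165. Service 793; fixed 506; total 1299.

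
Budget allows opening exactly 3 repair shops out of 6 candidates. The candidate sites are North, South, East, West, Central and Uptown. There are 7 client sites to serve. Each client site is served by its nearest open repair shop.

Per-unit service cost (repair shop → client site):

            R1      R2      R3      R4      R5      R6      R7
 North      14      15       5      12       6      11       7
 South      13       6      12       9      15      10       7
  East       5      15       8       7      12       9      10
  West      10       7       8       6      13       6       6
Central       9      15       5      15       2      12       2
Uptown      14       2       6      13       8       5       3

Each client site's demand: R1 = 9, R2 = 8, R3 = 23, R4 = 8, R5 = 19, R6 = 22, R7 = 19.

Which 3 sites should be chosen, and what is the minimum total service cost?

Choose East, Central and Uptown; total service cost 418.

With exactly 3 open, each client site uses its cheapest among the chosen.
{East, Central, Uptown}: R1→East 5·9=45, R2→Uptown 2·8=16, R3→Central 5·23=115, R4→East 7·8=56, R5→Central 2·19=38, R6→Uptown 5·22=110, R7→Central 2·19=38. Service cost 418.
{West, Central, Uptown}: service cost 446
{South, Central, Uptown}: service cost 470
Among all 20 size-3 choices, {East, Central, Uptown} is lowest.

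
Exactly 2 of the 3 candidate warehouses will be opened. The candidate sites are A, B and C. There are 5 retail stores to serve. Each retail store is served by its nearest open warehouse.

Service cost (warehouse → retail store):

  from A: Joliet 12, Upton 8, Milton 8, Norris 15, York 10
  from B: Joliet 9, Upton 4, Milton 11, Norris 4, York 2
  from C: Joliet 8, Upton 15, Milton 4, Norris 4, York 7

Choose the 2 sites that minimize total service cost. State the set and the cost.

Choose B and C; total service cost 22.

With exactly 2 open, each retail store uses its cheapest among the chosen.
{B, C}: Joliet→C 8, Upton→B 4, Milton→C 4, Norris→B 4, York→B 2. Service cost 22.
{A, B}: service cost 27
{A, C}: service cost 31
Among all 3 size-2 choices, {B, C} is lowest.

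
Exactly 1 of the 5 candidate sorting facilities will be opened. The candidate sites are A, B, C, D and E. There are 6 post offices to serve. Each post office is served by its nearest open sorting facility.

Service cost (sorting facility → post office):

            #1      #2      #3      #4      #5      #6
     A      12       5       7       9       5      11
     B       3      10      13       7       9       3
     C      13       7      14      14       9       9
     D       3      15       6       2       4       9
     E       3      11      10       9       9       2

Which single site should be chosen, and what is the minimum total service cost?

Choose D only; total service cost 39.

With exactly 1 open, each post office uses its cheapest among the chosen.
{D}: #1→D 3, #2→D 15, #3→D 6, #4→D 2, #5→D 4, #6→D 9. Service cost 39.
{E}: service cost 44
{B}: service cost 45
Among all 5 size-1 choices, {D} is lowest.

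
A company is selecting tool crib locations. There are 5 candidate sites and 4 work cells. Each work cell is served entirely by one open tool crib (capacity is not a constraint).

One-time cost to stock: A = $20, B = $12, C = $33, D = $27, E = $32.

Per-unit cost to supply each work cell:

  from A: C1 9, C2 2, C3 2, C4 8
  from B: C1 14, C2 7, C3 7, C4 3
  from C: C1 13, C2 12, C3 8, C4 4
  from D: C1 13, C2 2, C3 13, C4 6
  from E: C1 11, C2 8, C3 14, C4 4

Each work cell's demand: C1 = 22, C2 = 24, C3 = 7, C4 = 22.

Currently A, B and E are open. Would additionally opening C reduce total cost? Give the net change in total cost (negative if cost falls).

Current service cost with {A, B, E}: 326.
Adding C: each work cell re-picks its cheapest; new service cost 326, saving 0.
Extra fixed cost: 33. Net change = 33 − 0 = 33.
(Totals: 390 → 423.)

No — net change +33 (cost rises by 33).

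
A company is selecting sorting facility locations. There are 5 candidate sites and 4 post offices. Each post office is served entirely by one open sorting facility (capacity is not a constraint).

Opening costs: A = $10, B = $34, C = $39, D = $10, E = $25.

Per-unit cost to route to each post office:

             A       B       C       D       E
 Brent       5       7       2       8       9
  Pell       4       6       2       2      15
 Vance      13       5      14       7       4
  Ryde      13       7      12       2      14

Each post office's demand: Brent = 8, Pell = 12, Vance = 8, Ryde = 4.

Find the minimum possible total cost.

Minimum total cost: 148

For any fixed open set, each post office goes to its cheapest open site; total = fixed + service.
{A, D}: Brent→A 5·8=40, Pell→D 2·12=24, Vance→D 7·8=56, Ryde→D 2·4=8. Service 128; fixed 20; total 148.
{A, D, E}: service 104 + fixed 45 = 149
{C, D}: service 104 + fixed 49 = 153
{A, B, C, D, E}: Brent→C 2·8=16, Pell→C 2·12=24, Vance→E 4·8=32, Ryde→D 2·4=8. Service 80; fixed 118; total 198.
No other subset beats 148.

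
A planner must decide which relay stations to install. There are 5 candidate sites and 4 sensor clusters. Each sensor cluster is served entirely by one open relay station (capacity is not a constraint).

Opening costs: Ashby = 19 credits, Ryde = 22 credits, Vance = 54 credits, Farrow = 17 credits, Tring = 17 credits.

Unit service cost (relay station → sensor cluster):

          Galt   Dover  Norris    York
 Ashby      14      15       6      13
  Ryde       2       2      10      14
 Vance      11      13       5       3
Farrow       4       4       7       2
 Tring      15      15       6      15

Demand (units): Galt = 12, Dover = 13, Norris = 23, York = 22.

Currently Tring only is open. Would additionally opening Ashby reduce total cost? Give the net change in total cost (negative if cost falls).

Yes — net change −37 (cost falls by 37).

Current service cost with {Tring}: 843.
Adding Ashby: each sensor cluster re-picks its cheapest; new service cost 787, saving 56.
Extra fixed cost: 19. Net change = 19 − 56 = -37.
(Totals: 860 → 823.)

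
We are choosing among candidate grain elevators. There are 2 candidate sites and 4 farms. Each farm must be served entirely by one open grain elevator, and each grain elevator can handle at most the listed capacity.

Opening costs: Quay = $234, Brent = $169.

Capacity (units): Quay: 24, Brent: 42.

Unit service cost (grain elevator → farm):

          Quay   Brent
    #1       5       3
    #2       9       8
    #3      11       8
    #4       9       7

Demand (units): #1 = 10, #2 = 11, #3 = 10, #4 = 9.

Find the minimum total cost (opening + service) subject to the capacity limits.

Open {Brent}: #1→Brent 3·10=30, #2→Brent 8·11=88, #3→Brent 8·10=80, #4→Brent 7·9=63.
Loads: Brent carries 40/42. Service 261; fixed 169; total 430.
Next best feasible plan costs 664.

Minimum total cost: 430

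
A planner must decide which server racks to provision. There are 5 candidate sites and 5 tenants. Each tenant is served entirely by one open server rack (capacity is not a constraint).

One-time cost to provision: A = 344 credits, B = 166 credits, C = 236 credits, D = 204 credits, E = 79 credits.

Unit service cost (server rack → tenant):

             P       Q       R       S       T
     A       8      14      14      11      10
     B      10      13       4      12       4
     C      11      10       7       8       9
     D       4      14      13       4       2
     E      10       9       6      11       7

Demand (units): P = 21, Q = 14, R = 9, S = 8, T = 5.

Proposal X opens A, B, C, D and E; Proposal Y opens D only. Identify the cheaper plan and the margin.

Proposal X: {A, B, C, D, E}: P→D 4·21=84, Q→E 9·14=126, R→B 4·9=36, S→D 4·8=32, T→D 2·5=10. Service 288; fixed 1029; total 1317.
Proposal Y: {D}: P→D 4·21=84, Q→D 14·14=196, R→D 13·9=117, S→D 4·8=32, T→D 2·5=10. Service 439; fixed 204; total 643.
Difference: |1317 − 643| = 674.

Proposal Y is cheaper by 674.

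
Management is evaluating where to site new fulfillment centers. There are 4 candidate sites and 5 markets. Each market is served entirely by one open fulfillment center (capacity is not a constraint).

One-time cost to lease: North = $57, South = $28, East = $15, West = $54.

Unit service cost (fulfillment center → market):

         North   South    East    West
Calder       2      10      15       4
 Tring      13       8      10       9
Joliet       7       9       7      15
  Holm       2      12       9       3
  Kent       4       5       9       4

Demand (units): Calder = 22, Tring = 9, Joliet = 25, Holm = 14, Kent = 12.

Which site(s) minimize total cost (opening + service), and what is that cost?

For any fixed open set, each market goes to its cheapest open site; total = fixed + service.
{North, South}: Calder→North 2·22=44, Tring→South 8·9=72, Joliet→North 7·25=175, Holm→North 2·14=28, Kent→North 4·12=48. Service 367; fixed 85; total 452.
{North, East}: service 385 + fixed 72 = 457
{North, South, East}: service 367 + fixed 100 = 467
{North, South, East, West}: Calder→North 2·22=44, Tring→South 8·9=72, Joliet→North 7·25=175, Holm→North 2·14=28, Kent→North 4·12=48. Service 367; fixed 154; total 521.
(All 15 nonempty subsets were checked; North and South is lowest.)

Open North and South; minimum total cost 452.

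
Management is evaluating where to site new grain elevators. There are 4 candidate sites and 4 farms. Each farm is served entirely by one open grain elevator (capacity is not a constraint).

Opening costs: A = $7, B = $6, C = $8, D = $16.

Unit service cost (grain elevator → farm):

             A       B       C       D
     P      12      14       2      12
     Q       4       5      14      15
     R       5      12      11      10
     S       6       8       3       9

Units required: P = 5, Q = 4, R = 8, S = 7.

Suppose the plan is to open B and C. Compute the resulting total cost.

Each farm is assigned to its cheapest site among the open ones.
{B, C}: P→C 2·5=10, Q→B 5·4=20, R→C 11·8=88, S→C 3·7=21. Service 139; fixed 14; total 153.

Total cost: 153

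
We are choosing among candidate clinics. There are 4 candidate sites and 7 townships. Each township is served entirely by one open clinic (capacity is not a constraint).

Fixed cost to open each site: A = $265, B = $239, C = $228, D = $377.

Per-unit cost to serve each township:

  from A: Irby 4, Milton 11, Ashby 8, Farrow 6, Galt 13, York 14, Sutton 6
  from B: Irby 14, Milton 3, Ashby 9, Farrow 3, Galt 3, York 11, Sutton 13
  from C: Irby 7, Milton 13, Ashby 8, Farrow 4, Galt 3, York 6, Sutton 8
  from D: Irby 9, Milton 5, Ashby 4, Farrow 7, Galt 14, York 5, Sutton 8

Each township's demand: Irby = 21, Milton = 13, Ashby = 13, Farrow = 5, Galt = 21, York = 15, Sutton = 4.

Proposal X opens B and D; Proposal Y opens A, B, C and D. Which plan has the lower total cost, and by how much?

Proposal X is cheaper by 380.

Proposal X: {B, D}: Irby→D 9·21=189, Milton→B 3·13=39, Ashby→D 4·13=52, Farrow→B 3·5=15, Galt→B 3·21=63, York→D 5·15=75, Sutton→D 8·4=32. Service 465; fixed 616; total 1081.
Proposal Y: {A, B, C, D}: Irby→A 4·21=84, Milton→B 3·13=39, Ashby→D 4·13=52, Farrow→B 3·5=15, Galt→B 3·21=63, York→D 5·15=75, Sutton→A 6·4=24. Service 352; fixed 1109; total 1461.
Difference: |1081 − 1461| = 380.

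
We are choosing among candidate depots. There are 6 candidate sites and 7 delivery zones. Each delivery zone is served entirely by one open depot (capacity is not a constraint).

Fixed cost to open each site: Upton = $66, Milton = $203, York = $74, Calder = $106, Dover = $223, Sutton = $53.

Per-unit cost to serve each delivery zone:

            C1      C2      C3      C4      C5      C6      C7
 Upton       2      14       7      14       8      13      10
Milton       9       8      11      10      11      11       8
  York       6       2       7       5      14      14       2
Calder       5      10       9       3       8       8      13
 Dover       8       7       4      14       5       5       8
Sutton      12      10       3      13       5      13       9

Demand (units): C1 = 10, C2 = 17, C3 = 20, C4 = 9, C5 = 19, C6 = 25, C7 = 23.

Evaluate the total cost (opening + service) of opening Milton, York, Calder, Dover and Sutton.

Total cost: 1096

Each delivery zone is assigned to its cheapest site among the open ones.
{Milton, York, Calder, Dover, Sutton}: C1→Calder 5·10=50, C2→York 2·17=34, C3→Sutton 3·20=60, C4→Calder 3·9=27, C5→Dover 5·19=95, C6→Dover 5·25=125, C7→York 2·23=46. Service 437; fixed 659; total 1096.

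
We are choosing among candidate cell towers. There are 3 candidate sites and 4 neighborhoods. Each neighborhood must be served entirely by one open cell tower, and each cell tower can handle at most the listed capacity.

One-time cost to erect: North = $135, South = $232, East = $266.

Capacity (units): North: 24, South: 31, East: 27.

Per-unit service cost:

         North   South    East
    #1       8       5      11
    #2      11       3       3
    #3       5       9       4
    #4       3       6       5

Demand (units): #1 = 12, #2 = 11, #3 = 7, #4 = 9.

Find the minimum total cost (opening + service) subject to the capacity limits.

Open {North, South}: #1→South 5·12=60, #2→South 3·11=33, #3→North 5·7=35, #4→North 3·9=27.
Loads: North carries 16/24, South carries 23/31. Service 155; fixed 367; total 522.
Next best feasible plan costs 550.

Minimum total cost: 522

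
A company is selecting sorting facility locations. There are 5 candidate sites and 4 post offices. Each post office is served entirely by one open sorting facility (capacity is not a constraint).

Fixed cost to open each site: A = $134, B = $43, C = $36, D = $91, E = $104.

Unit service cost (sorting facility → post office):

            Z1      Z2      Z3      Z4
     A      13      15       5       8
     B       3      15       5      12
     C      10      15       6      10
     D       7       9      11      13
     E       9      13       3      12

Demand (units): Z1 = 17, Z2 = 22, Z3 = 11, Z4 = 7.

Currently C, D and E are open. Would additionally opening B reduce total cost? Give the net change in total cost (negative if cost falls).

Yes — net change −25 (cost falls by 25).

Current service cost with {C, D, E}: 420.
Adding B: each post office re-picks its cheapest; new service cost 352, saving 68.
Extra fixed cost: 43. Net change = 43 − 68 = -25.
(Totals: 651 → 626.)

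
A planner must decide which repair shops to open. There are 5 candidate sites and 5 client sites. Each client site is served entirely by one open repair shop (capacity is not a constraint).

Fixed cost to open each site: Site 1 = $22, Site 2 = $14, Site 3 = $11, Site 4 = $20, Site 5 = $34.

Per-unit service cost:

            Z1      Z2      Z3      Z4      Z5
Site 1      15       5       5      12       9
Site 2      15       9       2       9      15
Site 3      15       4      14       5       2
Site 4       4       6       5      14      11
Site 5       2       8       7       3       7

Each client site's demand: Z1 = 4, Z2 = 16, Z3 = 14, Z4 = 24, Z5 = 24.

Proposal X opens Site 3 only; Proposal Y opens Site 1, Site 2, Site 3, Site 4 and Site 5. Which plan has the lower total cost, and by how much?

Proposal Y is cheaper by 178.

Proposal X: {Site 3}: Z1→Site 3 15·4=60, Z2→Site 3 4·16=64, Z3→Site 3 14·14=196, Z4→Site 3 5·24=120, Z5→Site 3 2·24=48. Service 488; fixed 11; total 499.
Proposal Y: {Site 1, Site 2, Site 3, Site 4, Site 5}: Z1→Site 5 2·4=8, Z2→Site 3 4·16=64, Z3→Site 2 2·14=28, Z4→Site 5 3·24=72, Z5→Site 3 2·24=48. Service 220; fixed 101; total 321.
Difference: |499 − 321| = 178.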